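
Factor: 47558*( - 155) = -2^1*5^1*7^1*31^1 * 43^1 * 79^1  =  - 7371490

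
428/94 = 214/47  =  4.55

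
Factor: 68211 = 3^2*11^1*13^1 * 53^1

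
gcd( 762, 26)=2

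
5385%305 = 200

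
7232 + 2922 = 10154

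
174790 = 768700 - 593910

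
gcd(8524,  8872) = 4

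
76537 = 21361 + 55176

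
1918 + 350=2268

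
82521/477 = 173 = 173.00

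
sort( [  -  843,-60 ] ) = [-843, - 60 ] 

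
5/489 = 5/489 =0.01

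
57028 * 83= 4733324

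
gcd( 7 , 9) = 1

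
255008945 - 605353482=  - 350344537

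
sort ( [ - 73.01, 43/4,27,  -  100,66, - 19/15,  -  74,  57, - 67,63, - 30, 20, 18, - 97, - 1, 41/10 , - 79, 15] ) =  [-100 ,- 97, - 79,-74, - 73.01, - 67, - 30,  -  19/15, -1, 41/10,  43/4, 15,18, 20, 27,  57,  63,66] 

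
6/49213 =6/49213=0.00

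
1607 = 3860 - 2253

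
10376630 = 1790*5797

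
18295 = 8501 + 9794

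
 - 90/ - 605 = 18/121 = 0.15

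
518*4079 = 2112922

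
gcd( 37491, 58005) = 3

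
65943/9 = 7327 = 7327.00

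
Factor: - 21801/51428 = - 2^ ( - 2 )* 3^1 * 13^1*23^(- 1 ) =- 39/92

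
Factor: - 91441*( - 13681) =7^1* 13063^1 * 13681^1 =1251004321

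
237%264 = 237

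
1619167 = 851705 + 767462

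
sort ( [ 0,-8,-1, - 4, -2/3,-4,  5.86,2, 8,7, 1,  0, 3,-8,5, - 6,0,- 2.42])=[ - 8, - 8, - 6, - 4, - 4, - 2.42,-1, - 2/3,  0, 0,0,1, 2,3, 5, 5.86,7,  8 ]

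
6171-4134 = 2037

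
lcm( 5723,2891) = 280427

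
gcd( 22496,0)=22496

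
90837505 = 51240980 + 39596525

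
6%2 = 0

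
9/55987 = 9/55987 = 0.00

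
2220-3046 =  - 826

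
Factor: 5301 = 3^2*19^1 * 31^1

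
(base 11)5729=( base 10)7533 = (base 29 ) 8RM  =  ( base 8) 16555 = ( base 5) 220113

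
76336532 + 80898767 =157235299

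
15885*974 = 15471990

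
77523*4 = 310092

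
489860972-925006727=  - 435145755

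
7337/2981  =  667/271 = 2.46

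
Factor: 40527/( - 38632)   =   - 2^( - 3)*3^3*11^( - 1) * 19^1*79^1*439^(  -  1 ) 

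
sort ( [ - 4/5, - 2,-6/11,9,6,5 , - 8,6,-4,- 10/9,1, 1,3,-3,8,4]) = [ - 8, -4, - 3, - 2, - 10/9, - 4/5 , - 6/11, 1,1,3,4,5,6 , 6,8, 9 ] 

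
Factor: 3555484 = 2^2 * 888871^1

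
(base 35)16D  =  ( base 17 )503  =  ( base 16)5a8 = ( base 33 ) 1at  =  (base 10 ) 1448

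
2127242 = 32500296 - 30373054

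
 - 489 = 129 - 618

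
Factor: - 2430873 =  - 3^2*270097^1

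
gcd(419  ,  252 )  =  1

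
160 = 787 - 627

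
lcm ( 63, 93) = 1953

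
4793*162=776466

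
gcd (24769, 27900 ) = 31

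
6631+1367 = 7998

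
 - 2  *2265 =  - 4530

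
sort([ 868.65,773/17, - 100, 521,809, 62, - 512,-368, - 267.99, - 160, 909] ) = [ - 512, - 368,-267.99, - 160 ,  -  100, 773/17, 62,521, 809, 868.65,909 ] 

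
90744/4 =22686 = 22686.00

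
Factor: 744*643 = 478392 =2^3*3^1*31^1* 643^1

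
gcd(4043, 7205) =1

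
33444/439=33444/439 = 76.18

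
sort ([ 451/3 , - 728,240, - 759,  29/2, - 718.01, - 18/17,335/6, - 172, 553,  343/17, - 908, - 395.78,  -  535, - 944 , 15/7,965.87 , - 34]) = [ - 944, - 908,-759, - 728, - 718.01, - 535, - 395.78, - 172,  -  34,-18/17,  15/7,29/2,  343/17, 335/6,451/3,240, 553, 965.87 ] 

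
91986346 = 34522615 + 57463731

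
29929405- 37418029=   -  7488624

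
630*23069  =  14533470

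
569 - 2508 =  - 1939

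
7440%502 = 412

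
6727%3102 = 523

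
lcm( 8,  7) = 56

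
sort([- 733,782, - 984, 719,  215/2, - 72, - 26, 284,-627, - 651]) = [ - 984, - 733, - 651 ,  -  627, - 72,-26,215/2,  284,719,782]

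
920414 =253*3638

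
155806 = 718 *217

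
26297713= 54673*481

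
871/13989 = 871/13989  =  0.06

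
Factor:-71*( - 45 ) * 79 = 3^2 * 5^1 * 71^1 * 79^1 = 252405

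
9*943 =8487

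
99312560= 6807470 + 92505090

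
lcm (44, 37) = 1628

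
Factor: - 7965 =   -  3^3*5^1*59^1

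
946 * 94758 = 89641068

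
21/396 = 7/132 = 0.05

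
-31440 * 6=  - 188640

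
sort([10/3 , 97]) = [ 10/3, 97]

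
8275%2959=2357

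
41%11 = 8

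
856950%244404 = 123738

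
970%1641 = 970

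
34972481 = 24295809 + 10676672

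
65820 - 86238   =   - 20418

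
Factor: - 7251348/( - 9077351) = 2^2*3^1*13^1 * 23^1*43^1 * 47^1*9077351^(  -  1 )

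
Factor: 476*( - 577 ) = - 274652=- 2^2 * 7^1 * 17^1*577^1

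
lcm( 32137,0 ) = 0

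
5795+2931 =8726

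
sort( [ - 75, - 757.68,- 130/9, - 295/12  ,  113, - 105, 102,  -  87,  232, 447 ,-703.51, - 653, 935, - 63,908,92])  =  [-757.68,-703.51 , - 653,-105,-87, -75, - 63, - 295/12,-130/9,92,102,113, 232,447, 908, 935]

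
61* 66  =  4026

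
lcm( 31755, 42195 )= 3080235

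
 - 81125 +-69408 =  - 150533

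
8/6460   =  2/1615= 0.00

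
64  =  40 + 24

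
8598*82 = 705036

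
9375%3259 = 2857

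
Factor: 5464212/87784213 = 2^2*3^1*11^( -1)* 13^1 * 35027^1*7980383^(- 1 ) 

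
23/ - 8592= - 23/8592 = - 0.00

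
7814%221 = 79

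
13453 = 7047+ 6406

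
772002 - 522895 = 249107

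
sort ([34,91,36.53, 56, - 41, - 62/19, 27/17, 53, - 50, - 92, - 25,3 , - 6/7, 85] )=[ - 92, - 50,- 41, - 25, - 62/19, - 6/7,27/17,3, 34, 36.53, 53,56,85,91] 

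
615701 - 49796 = 565905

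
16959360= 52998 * 320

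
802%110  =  32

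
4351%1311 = 418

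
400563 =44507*9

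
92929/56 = 92929/56  =  1659.45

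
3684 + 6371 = 10055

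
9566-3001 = 6565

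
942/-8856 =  - 1 +1319/1476  =  -  0.11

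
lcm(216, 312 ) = 2808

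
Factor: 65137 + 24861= 89998 = 2^1*17^1  *  2647^1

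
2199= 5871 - 3672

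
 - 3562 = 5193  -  8755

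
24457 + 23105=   47562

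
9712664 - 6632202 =3080462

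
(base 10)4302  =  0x10CE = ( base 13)1c5c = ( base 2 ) 1000011001110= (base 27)5o9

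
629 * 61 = 38369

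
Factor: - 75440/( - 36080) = 11^( - 1)*23^1 = 23/11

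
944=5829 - 4885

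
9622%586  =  246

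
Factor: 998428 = 2^2 * 249607^1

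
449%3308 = 449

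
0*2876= 0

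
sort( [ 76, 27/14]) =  [27/14, 76] 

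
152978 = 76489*2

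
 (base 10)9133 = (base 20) 12GD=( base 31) 9FJ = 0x23AD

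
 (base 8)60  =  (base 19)2A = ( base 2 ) 110000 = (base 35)1d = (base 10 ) 48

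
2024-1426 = 598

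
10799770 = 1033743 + 9766027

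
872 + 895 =1767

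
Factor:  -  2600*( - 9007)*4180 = 2^5*5^3*11^1 * 13^1*19^1*9007^1  =  97888076000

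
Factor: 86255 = 5^1*13^1 * 1327^1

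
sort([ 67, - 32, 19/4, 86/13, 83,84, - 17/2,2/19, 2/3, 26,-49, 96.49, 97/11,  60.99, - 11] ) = [ - 49, - 32, - 11, - 17/2, 2/19,2/3,  19/4 , 86/13, 97/11,26,60.99 , 67, 83,84, 96.49 ]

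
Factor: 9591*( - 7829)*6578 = -2^1*3^1 * 11^1*13^1*23^2 * 139^1*7829^1 = - 493928462742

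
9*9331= 83979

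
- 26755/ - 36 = 743 +7/36 = 743.19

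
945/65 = 189/13 = 14.54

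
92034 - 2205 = 89829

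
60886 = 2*30443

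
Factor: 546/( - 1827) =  - 26/87 = - 2^1*3^(  -  1)*13^1*29^( - 1)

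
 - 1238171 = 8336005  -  9574176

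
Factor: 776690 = 2^1*5^1*101^1*769^1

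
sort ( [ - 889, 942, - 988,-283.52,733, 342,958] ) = [  -  988, - 889, - 283.52, 342,  733, 942,958 ] 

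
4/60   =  1/15 = 0.07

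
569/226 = 569/226 = 2.52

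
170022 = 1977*86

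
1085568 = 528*2056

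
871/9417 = 871/9417 =0.09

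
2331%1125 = 81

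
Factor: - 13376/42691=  - 1216/3881 = -2^6*19^1*3881^(- 1) 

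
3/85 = 3/85 = 0.04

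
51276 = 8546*6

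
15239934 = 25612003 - 10372069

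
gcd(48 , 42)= 6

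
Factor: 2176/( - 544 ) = - 2^2 = - 4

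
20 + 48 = 68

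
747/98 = 7 + 61/98 = 7.62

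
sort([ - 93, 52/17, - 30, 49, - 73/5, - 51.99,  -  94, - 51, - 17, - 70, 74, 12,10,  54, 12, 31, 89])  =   [ - 94,  -  93, - 70,- 51.99,-51,-30, - 17, - 73/5, 52/17, 10, 12, 12, 31, 49,54, 74,89 ] 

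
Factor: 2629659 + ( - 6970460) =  - 4340801 = - 499^1*8699^1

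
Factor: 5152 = 2^5*7^1*23^1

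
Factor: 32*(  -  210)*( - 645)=2^6*3^2*5^2*7^1*43^1 = 4334400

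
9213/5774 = 1+3439/5774  =  1.60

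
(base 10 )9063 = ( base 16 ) 2367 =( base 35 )7dx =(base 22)ifl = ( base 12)52b3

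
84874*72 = 6110928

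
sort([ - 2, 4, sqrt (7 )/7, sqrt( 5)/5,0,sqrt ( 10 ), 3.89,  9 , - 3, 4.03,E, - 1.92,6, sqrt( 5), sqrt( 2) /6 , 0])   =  [ - 3 , - 2, - 1.92, 0,  0, sqrt(2)/6,sqrt( 7)/7, sqrt( 5 ) /5, sqrt(5), E , sqrt( 10), 3.89, 4, 4.03, 6, 9]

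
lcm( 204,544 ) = 1632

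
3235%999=238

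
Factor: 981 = 3^2*109^1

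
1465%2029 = 1465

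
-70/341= -1+271/341 = -0.21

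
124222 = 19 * 6538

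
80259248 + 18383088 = 98642336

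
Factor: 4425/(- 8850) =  - 1/2 = -  2^(  -  1)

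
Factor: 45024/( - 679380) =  - 56/845= - 2^3 * 5^( - 1)*7^1*13^( - 2 )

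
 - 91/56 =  - 2 + 3/8  =  - 1.62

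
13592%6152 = 1288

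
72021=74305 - 2284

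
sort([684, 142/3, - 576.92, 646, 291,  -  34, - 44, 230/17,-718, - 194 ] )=[- 718, - 576.92, - 194, - 44, - 34, 230/17, 142/3, 291,646,684] 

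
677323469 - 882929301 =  - 205605832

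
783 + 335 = 1118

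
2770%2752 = 18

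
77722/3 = 25907 + 1/3 = 25907.33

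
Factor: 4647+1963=2^1*5^1 * 661^1  =  6610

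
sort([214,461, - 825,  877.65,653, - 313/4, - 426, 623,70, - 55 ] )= [ - 825, - 426  , -313/4, - 55, 70, 214,  461,623, 653, 877.65] 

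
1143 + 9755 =10898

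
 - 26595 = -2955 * 9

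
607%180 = 67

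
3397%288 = 229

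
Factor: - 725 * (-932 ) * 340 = 229738000   =  2^4*5^3*17^1 * 29^1 * 233^1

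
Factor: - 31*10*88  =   - 27280 = - 2^4*5^1*11^1*31^1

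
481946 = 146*3301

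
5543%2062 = 1419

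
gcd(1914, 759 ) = 33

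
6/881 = 6/881 = 0.01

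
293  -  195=98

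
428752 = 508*844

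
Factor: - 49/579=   -3^(-1)*7^2*193^ ( -1)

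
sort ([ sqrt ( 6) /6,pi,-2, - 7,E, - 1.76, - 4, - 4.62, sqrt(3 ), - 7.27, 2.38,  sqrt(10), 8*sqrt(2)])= [-7.27, -7, - 4.62, - 4, - 2, - 1.76,sqrt( 6)/6, sqrt( 3), 2.38, E, pi,sqrt(10), 8*sqrt(2)]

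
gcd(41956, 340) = 68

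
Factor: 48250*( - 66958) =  - 3230723500 = - 2^2*5^3*193^1*33479^1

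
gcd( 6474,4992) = 78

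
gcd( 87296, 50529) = 1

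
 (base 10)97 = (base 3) 10121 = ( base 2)1100001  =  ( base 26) 3j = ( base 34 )2T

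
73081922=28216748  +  44865174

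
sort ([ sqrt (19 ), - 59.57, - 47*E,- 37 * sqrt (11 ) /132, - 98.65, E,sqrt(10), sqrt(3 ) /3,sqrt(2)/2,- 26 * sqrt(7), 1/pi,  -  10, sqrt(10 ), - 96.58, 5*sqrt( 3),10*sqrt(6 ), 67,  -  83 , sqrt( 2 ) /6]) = [-47*E, - 98.65 , - 96.58, - 83, - 26*sqrt(7 ), - 59.57, - 10, - 37*sqrt( 11)/132,sqrt(2 )/6,1/pi, sqrt(3)/3, sqrt( 2)/2,E, sqrt (10 ), sqrt(10), sqrt(19 ), 5*sqrt( 3),10*sqrt( 6 ), 67 ]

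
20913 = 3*6971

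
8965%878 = 185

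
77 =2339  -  2262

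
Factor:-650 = - 2^1 * 5^2*13^1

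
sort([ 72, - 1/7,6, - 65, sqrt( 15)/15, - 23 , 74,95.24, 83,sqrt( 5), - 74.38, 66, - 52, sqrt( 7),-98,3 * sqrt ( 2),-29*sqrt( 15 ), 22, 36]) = [- 29*sqrt( 15), - 98, - 74.38,-65,-52, - 23,-1/7, sqrt( 15)/15, sqrt(5 ),sqrt(7),  3*sqrt ( 2), 6,22,36, 66, 72,74, 83, 95.24 ] 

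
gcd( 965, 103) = 1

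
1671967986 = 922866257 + 749101729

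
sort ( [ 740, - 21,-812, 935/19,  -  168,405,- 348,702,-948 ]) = [  -  948, - 812,  -  348, - 168, - 21, 935/19,405,  702,740]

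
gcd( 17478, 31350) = 6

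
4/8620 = 1/2155 = 0.00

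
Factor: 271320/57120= 2^ ( - 2)*19^1 = 19/4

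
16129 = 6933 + 9196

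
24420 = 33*740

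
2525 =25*101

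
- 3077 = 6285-9362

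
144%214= 144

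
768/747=256/249 = 1.03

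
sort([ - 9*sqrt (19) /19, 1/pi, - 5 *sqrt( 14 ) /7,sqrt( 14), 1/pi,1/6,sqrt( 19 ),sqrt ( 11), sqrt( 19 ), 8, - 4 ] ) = [-4,-5*sqrt( 14)/7, - 9*sqrt( 19 ) /19, 1/6,1/pi,  1/pi,sqrt( 11 ),sqrt( 14 ),sqrt(19),sqrt(19),  8 ] 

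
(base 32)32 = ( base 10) 98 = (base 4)1202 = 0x62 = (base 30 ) 38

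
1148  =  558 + 590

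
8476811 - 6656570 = 1820241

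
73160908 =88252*829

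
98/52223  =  98/52223 = 0.00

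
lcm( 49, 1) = 49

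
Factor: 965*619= 5^1*193^1 * 619^1 = 597335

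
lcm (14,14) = 14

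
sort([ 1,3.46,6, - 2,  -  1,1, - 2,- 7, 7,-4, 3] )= [-7,  -  4, -2,-2, - 1, 1,1,3, 3.46, 6,7] 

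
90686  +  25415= 116101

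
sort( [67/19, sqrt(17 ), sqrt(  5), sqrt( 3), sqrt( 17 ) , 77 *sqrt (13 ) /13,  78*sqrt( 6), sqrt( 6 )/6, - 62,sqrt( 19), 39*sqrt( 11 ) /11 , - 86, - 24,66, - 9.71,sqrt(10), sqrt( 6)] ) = [ - 86, - 62,- 24, - 9.71 , sqrt( 6) /6 , sqrt( 3),sqrt( 5),sqrt( 6),sqrt( 10 ), 67/19,sqrt( 17 ), sqrt ( 17 ), sqrt( 19),  39*sqrt(11) /11, 77 * sqrt(13) /13, 66, 78 * sqrt( 6 ) ] 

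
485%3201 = 485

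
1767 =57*31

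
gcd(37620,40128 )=2508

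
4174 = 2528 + 1646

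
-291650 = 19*( - 15350) 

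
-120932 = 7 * ( - 17276 )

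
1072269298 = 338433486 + 733835812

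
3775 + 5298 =9073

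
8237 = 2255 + 5982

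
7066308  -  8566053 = -1499745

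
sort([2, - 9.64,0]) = [ - 9.64,0,2 ] 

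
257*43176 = 11096232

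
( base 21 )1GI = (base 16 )31b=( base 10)795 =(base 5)11140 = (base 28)10B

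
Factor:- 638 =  - 2^1 * 11^1*29^1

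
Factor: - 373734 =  - 2^1*3^5  *769^1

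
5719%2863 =2856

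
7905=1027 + 6878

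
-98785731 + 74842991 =  -  23942740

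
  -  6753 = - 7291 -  - 538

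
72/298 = 36/149 = 0.24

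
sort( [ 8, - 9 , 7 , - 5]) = [  -  9, -5, 7, 8] 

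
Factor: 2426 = 2^1 * 1213^1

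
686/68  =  343/34 = 10.09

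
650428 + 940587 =1591015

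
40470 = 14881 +25589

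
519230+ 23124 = 542354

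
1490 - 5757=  - 4267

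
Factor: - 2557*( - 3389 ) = 8665673= 2557^1*3389^1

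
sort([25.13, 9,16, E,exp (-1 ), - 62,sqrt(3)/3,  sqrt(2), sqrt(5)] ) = [ - 62, exp( - 1),sqrt(3)/3, sqrt(2 ),sqrt(5), E,9,  16,25.13] 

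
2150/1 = 2150 = 2150.00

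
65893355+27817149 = 93710504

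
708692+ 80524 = 789216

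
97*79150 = 7677550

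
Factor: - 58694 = - 2^1 * 29347^1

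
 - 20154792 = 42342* ( - 476)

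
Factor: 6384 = 2^4*3^1*7^1 *19^1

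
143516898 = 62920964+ 80595934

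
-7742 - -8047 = 305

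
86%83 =3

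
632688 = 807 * 784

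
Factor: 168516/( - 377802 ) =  - 2^1*31^1 * 139^( -1)  =  -  62/139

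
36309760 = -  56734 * ( - 640 ) 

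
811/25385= 811/25385=0.03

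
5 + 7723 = 7728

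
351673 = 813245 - 461572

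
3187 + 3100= 6287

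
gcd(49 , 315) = 7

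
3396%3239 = 157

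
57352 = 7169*8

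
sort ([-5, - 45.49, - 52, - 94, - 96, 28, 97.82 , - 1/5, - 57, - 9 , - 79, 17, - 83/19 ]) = [ - 96, - 94, - 79, -57,-52, - 45.49, - 9,  -  5, - 83/19, - 1/5, 17,28, 97.82] 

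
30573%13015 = 4543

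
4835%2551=2284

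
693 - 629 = 64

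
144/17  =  144/17=8.47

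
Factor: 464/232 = 2 = 2^1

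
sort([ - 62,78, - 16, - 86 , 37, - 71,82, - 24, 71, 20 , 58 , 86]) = [ - 86, - 71, - 62, - 24, - 16,20, 37, 58, 71,  78,82, 86] 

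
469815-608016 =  - 138201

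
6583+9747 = 16330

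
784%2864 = 784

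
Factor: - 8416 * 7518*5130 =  - 324582733440= - 2^7*3^4*5^1*7^1*19^1*179^1*263^1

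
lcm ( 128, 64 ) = 128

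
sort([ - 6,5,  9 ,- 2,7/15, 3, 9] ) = [- 6,  -  2, 7/15, 3,5,9, 9 ] 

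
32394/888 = 36 + 71/148 = 36.48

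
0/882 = 0 = 0.00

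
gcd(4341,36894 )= 3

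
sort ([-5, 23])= [ - 5,23]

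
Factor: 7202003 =7202003^1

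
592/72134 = 296/36067 = 0.01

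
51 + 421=472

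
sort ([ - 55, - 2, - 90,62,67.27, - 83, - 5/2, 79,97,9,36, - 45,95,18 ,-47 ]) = [ - 90,-83, - 55, - 47, - 45 , - 5/2,-2, 9, 18 , 36, 62, 67.27,79,95,  97]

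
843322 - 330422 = 512900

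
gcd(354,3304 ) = 118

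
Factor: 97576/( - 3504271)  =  -2^3*31^(-1 )*12197^1*113041^(-1)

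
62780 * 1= 62780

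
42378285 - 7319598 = 35058687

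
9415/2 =4707 + 1/2 = 4707.50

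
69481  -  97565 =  -28084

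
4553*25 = 113825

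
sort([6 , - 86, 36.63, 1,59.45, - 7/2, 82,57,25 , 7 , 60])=[-86,-7/2,1 , 6,7,25, 36.63, 57,59.45,60, 82 ] 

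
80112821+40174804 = 120287625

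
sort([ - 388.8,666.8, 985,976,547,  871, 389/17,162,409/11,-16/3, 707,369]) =[-388.8,  -  16/3,389/17 , 409/11, 162,369, 547,666.8, 707, 871, 976, 985 ] 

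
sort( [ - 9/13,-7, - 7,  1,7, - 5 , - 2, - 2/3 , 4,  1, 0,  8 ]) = [ - 7, - 7,-5, - 2, - 9/13, - 2/3, 0, 1, 1,4, 7, 8 ]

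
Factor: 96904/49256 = 12113/6157 = 47^( - 1)*131^( - 1)*12113^1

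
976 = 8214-7238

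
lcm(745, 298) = 1490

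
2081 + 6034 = 8115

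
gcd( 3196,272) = 68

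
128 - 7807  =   - 7679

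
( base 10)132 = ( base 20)6C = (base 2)10000100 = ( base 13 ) a2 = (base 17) 7d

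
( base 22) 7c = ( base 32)56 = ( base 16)a6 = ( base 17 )9d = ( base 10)166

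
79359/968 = 81 + 951/968= 81.98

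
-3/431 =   -  3/431 =- 0.01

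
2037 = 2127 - 90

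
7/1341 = 7/1341 = 0.01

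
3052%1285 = 482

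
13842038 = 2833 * 4886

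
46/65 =46/65 = 0.71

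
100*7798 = 779800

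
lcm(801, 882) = 78498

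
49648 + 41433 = 91081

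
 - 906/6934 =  - 1 + 3014/3467 = -0.13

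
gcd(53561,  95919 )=1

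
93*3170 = 294810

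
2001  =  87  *23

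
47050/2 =23525 = 23525.00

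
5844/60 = 487/5 = 97.40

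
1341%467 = 407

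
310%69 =34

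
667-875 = -208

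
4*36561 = 146244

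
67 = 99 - 32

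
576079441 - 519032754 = 57046687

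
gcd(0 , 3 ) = 3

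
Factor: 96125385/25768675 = 19225077/5153735 = 3^1*5^( - 1 )*29^ ( - 1 )*35543^( -1)*6408359^1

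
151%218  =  151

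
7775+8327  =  16102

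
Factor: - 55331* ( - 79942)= 2^1*39971^1*55331^1 = 4423270802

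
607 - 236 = 371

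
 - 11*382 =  - 4202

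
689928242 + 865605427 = 1555533669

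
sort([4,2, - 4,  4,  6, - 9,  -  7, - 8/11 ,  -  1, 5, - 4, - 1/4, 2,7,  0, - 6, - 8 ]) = [ - 9, - 8, - 7, - 6, - 4, - 4, - 1, - 8/11, - 1/4, 0,2,2, 4,4 , 5, 6 , 7 ] 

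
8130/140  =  58 + 1/14=58.07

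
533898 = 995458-461560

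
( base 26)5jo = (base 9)5311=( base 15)124D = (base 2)111100111010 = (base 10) 3898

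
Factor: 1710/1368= 5/4 = 2^ ( - 2 )*5^1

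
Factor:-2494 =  - 2^1*29^1*43^1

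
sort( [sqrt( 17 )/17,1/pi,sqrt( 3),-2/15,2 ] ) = [ - 2/15, sqrt( 17 ) /17,1/pi,sqrt(3),2] 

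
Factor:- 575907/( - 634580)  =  2^(- 2 ) * 3^1*5^ ( - 1 )*31729^( - 1 )*191969^1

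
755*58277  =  43999135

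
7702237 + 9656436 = 17358673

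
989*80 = 79120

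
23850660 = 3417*6980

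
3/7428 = 1/2476 = 0.00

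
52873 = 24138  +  28735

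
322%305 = 17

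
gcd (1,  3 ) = 1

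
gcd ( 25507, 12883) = 1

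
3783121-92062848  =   - 88279727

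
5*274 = 1370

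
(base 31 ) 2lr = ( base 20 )6a0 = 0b101000101000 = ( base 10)2600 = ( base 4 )220220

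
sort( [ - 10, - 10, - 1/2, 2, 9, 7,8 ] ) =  [ - 10,-10, - 1/2, 2, 7, 8,  9 ] 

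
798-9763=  - 8965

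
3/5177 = 3/5177 = 0.00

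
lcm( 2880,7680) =23040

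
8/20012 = 2/5003 = 0.00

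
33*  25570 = 843810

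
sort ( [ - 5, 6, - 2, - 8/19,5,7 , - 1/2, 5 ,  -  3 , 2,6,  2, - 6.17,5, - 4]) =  [ - 6.17, - 5, - 4 , - 3, - 2, - 1/2,  -  8/19, 2,2, 5,5, 5,6,6,7]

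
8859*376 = 3330984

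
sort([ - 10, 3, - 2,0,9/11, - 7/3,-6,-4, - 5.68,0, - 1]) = [ - 10 ,-6 , - 5.68,-4, - 7/3,-2, - 1, 0, 0,  9/11,3]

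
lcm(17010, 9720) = 68040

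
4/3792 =1/948=0.00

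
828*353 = 292284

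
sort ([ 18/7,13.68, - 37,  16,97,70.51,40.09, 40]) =[ - 37,18/7,13.68 , 16, 40 , 40.09,70.51,97]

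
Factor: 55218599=55218599^1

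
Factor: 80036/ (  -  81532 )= - 107^1*109^( - 1 ) = - 107/109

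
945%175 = 70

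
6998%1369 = 153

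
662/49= 13+25/49= 13.51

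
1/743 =1/743  =  0.00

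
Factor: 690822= 2^1* 3^3*11^1*1163^1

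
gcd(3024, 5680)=16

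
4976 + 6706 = 11682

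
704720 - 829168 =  - 124448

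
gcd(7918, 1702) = 74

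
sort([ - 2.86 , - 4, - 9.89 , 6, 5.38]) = [ - 9.89,-4, - 2.86 , 5.38,  6 ] 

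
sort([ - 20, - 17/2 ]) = [ -20, - 17/2 ]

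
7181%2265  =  386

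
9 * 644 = 5796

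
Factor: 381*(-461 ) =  - 175641=-3^1*127^1*461^1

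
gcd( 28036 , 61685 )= 1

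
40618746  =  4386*9261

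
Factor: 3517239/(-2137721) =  - 3^1*11^1*53^1*433^( - 1)*2011^1*4937^ ( - 1)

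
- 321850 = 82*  ( - 3925)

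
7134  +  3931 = 11065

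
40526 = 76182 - 35656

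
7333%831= 685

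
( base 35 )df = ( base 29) g6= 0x1D6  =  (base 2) 111010110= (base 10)470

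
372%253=119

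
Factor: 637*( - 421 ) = -7^2 * 13^1*  421^1=-268177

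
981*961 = 942741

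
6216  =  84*74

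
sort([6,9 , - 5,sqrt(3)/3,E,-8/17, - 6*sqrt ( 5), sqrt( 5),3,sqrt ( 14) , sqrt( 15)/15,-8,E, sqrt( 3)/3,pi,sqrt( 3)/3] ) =[ - 6*sqrt ( 5), - 8,-5, - 8/17,sqrt ( 15)/15, sqrt( 3 )/3,sqrt (3)/3,sqrt(3) /3, sqrt( 5),E, E, 3,pi,sqrt( 14 ) , 6 , 9 ]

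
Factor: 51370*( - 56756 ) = - 2^3*5^1 *7^1*11^1*467^1 * 2027^1 = -2915555720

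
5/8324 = 5/8324 = 0.00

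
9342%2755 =1077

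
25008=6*4168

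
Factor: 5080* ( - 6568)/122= - 2^5*5^1*61^( - 1)  *  127^1*821^1=- 16682720/61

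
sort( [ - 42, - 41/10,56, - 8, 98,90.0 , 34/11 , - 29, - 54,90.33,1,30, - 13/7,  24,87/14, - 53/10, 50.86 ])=[ - 54,  -  42, - 29, - 8, - 53/10,-41/10, - 13/7, 1,  34/11,87/14,24,30, 50.86, 56, 90.0 , 90.33,98]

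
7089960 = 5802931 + 1287029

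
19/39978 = 19/39978=0.00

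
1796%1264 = 532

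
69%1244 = 69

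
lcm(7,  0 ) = 0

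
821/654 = 821/654  =  1.26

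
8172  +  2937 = 11109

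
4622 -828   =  3794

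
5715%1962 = 1791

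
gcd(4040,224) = 8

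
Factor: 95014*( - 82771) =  - 7864403794 = -  2^1 * 13^1 * 6367^1* 47507^1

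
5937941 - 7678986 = -1741045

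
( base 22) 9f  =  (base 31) 6R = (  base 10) 213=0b11010101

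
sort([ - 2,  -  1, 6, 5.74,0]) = [-2, - 1, 0,5.74, 6]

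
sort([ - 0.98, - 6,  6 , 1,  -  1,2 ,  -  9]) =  [ - 9, - 6, - 1, - 0.98,1, 2, 6 ]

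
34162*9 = 307458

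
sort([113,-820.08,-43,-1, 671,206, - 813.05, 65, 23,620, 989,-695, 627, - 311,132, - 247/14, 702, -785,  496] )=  [-820.08, - 813.05,- 785,-695, - 311, - 43, - 247/14,-1,23 , 65, 113,132, 206, 496, 620, 627,671, 702, 989]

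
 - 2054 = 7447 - 9501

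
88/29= 3 + 1/29 =3.03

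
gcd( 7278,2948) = 2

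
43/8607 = 43/8607 = 0.00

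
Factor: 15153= 3^1*5051^1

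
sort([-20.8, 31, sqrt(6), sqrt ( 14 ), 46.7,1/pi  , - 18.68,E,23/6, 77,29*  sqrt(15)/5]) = [-20.8, - 18.68 , 1/pi,sqrt(6 ),  E,sqrt( 14),23/6,29 * sqrt( 15 )/5,31,46.7 , 77]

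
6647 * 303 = 2014041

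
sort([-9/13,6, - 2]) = [-2, - 9/13,6]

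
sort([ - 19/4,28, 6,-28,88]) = [ - 28, - 19/4,6,28, 88] 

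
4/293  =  4/293 =0.01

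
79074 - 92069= -12995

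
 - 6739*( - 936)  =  6307704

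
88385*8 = 707080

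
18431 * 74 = 1363894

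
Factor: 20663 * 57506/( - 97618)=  - 594123239/48809 = -20663^1*28753^1*48809^ ( - 1)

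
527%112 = 79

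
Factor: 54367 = 54367^1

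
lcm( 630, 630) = 630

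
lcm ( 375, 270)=6750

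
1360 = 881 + 479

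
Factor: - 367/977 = -367^1 * 977^( - 1 ) 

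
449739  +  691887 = 1141626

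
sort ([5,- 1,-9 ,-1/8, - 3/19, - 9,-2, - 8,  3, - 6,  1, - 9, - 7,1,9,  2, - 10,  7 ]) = [ - 10, - 9, - 9, - 9 , - 8, - 7, - 6, - 2, - 1, - 3/19, - 1/8,  1, 1,  2 , 3, 5, 7 , 9 ]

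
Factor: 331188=2^2 * 3^1* 11^1*13^1*193^1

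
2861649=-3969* (-721 )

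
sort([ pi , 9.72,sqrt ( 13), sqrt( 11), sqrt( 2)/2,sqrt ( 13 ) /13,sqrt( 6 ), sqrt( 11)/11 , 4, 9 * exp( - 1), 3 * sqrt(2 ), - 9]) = [ - 9,sqrt( 13)/13, sqrt( 11 ) /11, sqrt( 2)/2, sqrt(6 ),  pi, 9 *exp( - 1 ),sqrt( 11 ),sqrt(13), 4,3*sqrt(2), 9.72] 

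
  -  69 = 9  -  78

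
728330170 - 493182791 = 235147379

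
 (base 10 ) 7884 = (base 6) 100300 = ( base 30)8mo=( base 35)6F9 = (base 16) 1ecc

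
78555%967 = 228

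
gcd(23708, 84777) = 1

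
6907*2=13814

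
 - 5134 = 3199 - 8333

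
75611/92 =821  +  79/92= 821.86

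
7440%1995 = 1455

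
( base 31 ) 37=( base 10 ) 100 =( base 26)3M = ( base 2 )1100100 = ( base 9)121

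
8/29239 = 8/29239 = 0.00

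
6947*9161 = 63641467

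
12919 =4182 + 8737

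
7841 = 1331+6510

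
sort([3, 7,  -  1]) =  [-1 , 3,  7]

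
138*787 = 108606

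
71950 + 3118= 75068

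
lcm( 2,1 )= 2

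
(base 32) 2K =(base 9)103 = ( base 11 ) 77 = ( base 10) 84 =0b1010100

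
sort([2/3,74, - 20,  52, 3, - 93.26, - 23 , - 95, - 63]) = [ - 95, - 93.26,-63, - 23, - 20,  2/3,3,52, 74 ]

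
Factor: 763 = 7^1*109^1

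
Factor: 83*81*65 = 436995 = 3^4*5^1*13^1*83^1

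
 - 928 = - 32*29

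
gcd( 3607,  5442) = 1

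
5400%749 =157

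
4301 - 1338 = 2963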